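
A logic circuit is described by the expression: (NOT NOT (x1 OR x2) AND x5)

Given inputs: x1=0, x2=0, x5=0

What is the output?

Substituting: (NOT NOT (0 OR 0) AND 0)
= 0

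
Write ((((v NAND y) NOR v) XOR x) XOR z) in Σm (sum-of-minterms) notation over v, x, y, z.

Σm(1, 3, 4, 6, 9, 11, 12, 14) = (NOT v AND NOT x AND NOT y AND z) OR (NOT v AND NOT x AND y AND z) OR (NOT v AND x AND NOT y AND NOT z) OR (NOT v AND x AND y AND NOT z) OR (v AND NOT x AND NOT y AND z) OR (v AND NOT x AND y AND z) OR (v AND x AND NOT y AND NOT z) OR (v AND x AND y AND NOT z)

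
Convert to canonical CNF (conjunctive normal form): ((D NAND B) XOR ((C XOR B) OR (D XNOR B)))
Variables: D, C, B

(D OR C OR B) AND (D OR C OR NOT B) AND (D OR NOT C OR B) AND (NOT D OR NOT C OR B)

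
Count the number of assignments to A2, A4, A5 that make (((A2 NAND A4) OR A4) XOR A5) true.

Satisfying assignments: (0,0,0), (0,1,0), (1,0,0), (1,1,0)
Count: 4 out of 8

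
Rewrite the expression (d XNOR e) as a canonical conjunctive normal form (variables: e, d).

(e OR NOT d) AND (NOT e OR d)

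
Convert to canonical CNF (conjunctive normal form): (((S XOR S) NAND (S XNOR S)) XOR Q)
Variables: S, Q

(S OR NOT Q) AND (NOT S OR NOT Q)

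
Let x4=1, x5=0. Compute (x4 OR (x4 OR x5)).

Substituting: (1 OR (1 OR 0))
= 1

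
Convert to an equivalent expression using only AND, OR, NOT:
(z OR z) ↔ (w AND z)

((z OR z) AND (w AND z)) OR (NOT (z OR z) AND NOT (w AND z))
(Biconditional = both true or both false)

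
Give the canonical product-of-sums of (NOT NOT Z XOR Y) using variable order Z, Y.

ΠM(0, 3) = (Z OR Y) AND (NOT Z OR NOT Y)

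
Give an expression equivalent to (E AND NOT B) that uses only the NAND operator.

((E NAND (B NAND B)) NAND (E NAND (B NAND B)))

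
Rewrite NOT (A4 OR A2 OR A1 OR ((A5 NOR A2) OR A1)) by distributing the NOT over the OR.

NOT A4 AND NOT A2 AND NOT A1 AND NOT ((A5 NOR A2) OR A1)
De Morgan's: NOT(OR of terms) = AND of negations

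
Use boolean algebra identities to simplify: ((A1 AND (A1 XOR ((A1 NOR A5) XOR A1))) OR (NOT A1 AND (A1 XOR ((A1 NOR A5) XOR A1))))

By distribution ((E AND v) OR (E AND NOT v) = E) then XOR self-cancellation ((E XOR v) XOR v = E):
= (A1 NOR A5)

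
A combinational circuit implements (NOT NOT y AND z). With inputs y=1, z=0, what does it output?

Substituting: (NOT NOT 1 AND 0)
= 0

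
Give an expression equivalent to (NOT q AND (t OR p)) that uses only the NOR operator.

(((q NOR q) NOR (q NOR q)) NOR (((t NOR p) NOR (t NOR p)) NOR ((t NOR p) NOR (t NOR p))))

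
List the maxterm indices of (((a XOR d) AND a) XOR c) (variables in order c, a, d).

ΠM(0, 1, 3, 6) = (c OR a OR d) AND (c OR a OR NOT d) AND (c OR NOT a OR NOT d) AND (NOT c OR NOT a OR d)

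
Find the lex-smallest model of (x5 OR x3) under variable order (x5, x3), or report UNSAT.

x5=0, x3=1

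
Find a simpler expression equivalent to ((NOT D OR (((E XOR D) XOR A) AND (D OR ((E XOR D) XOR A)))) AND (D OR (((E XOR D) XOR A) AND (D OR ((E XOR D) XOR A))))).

By distribution ((E OR v) AND (E OR NOT v) = E) then absorption (E AND (E OR v) = E):
= ((E XOR D) XOR A)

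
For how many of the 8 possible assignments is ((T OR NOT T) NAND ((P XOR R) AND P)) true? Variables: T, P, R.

Satisfying assignments: (0,0,0), (0,0,1), (0,1,1), (1,0,0), (1,0,1), (1,1,1)
Count: 6 out of 8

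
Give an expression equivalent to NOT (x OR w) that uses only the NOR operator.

(((x NOR w) NOR (x NOR w)) NOR ((x NOR w) NOR (x NOR w)))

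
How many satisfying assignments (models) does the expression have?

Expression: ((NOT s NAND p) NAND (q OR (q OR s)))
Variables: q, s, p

Satisfying assignments: (0,0,0), (0,0,1), (1,0,1)
Count: 3 out of 8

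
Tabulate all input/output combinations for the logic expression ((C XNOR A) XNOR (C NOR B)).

A | B | C | Output
------------------
0 | 0 | 0 | 1
0 | 0 | 1 | 1
0 | 1 | 0 | 0
0 | 1 | 1 | 1
1 | 0 | 0 | 0
1 | 0 | 1 | 0
1 | 1 | 0 | 1
1 | 1 | 1 | 0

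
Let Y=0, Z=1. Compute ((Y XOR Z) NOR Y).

Substituting: ((0 XOR 1) NOR 0)
= 0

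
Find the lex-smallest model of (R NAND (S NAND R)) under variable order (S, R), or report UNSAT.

S=0, R=0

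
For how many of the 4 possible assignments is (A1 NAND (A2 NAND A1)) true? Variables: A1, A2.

Satisfying assignments: (0,0), (0,1), (1,1)
Count: 3 out of 4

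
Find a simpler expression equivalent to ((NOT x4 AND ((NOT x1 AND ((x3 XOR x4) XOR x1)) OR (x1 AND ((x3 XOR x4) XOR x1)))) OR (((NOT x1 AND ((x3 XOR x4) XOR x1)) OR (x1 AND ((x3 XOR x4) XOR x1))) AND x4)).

By distribution ((E AND v) OR (E AND NOT v) = E) then distribution ((E AND v) OR (E AND NOT v) = E):
= ((x3 XOR x4) XOR x1)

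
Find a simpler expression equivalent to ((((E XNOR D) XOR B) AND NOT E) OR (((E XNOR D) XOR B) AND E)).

By distribution ((E AND v) OR (E AND NOT v) = E):
= ((E XNOR D) XOR B)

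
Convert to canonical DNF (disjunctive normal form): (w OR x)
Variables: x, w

(NOT x AND w) OR (x AND NOT w) OR (x AND w)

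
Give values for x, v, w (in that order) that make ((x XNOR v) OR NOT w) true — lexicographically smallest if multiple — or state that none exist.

x=0, v=0, w=0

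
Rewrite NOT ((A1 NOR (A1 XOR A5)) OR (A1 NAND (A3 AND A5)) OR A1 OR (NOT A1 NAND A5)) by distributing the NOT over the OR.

NOT (A1 NOR (A1 XOR A5)) AND NOT (A1 NAND (A3 AND A5)) AND NOT A1 AND NOT (NOT A1 NAND A5)
De Morgan's: NOT(OR of terms) = AND of negations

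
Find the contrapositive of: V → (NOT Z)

Contrapositive: Z → NOT V
Note: A statement and its contrapositive are logically equivalent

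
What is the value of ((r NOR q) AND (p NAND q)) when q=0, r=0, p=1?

Substituting: ((0 NOR 0) AND (1 NAND 0))
= 1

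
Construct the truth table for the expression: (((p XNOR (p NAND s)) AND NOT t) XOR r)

t | r | p | s | Output
----------------------
0 | 0 | 0 | 0 | 0
0 | 0 | 0 | 1 | 0
0 | 0 | 1 | 0 | 1
0 | 0 | 1 | 1 | 0
0 | 1 | 0 | 0 | 1
0 | 1 | 0 | 1 | 1
0 | 1 | 1 | 0 | 0
0 | 1 | 1 | 1 | 1
1 | 0 | 0 | 0 | 0
1 | 0 | 0 | 1 | 0
1 | 0 | 1 | 0 | 0
1 | 0 | 1 | 1 | 0
1 | 1 | 0 | 0 | 1
1 | 1 | 0 | 1 | 1
1 | 1 | 1 | 0 | 1
1 | 1 | 1 | 1 | 1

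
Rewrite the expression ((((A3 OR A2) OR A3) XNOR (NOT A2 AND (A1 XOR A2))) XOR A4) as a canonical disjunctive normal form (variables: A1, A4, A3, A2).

(NOT A1 AND NOT A4 AND NOT A3 AND NOT A2) OR (NOT A1 AND A4 AND NOT A3 AND A2) OR (NOT A1 AND A4 AND A3 AND NOT A2) OR (NOT A1 AND A4 AND A3 AND A2) OR (A1 AND NOT A4 AND A3 AND NOT A2) OR (A1 AND A4 AND NOT A3 AND NOT A2) OR (A1 AND A4 AND NOT A3 AND A2) OR (A1 AND A4 AND A3 AND A2)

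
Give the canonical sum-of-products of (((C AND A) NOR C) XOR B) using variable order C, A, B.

Σm(0, 2, 5, 7) = (NOT C AND NOT A AND NOT B) OR (NOT C AND A AND NOT B) OR (C AND NOT A AND B) OR (C AND A AND B)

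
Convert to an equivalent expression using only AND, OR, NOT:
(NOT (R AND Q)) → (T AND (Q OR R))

(R AND Q) OR (T AND (Q OR R))
(Implication elimination: A → B = NOT A OR B)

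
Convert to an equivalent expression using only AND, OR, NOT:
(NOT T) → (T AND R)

T OR (T AND R)
(Implication elimination: A → B = NOT A OR B)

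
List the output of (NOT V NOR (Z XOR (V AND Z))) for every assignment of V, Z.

V | Z | Output
--------------
0 | 0 | 0
0 | 1 | 0
1 | 0 | 1
1 | 1 | 1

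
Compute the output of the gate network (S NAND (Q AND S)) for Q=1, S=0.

Substituting: (0 NAND (1 AND 0))
= 1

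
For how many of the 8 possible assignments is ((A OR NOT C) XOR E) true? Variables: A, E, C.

Satisfying assignments: (0,0,0), (0,1,1), (1,0,0), (1,0,1)
Count: 4 out of 8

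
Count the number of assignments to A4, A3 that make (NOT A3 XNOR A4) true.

Satisfying assignments: (0,1), (1,0)
Count: 2 out of 4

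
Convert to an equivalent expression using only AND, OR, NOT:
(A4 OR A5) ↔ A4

((A4 OR A5) AND A4) OR (NOT (A4 OR A5) AND NOT A4)
(Biconditional = both true or both false)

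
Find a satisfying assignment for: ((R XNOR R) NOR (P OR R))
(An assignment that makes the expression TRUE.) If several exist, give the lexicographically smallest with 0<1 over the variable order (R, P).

UNSATISFIABLE - no assignment makes this expression true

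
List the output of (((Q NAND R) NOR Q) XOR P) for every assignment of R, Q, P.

R | Q | P | Output
------------------
0 | 0 | 0 | 0
0 | 0 | 1 | 1
0 | 1 | 0 | 0
0 | 1 | 1 | 1
1 | 0 | 0 | 0
1 | 0 | 1 | 1
1 | 1 | 0 | 0
1 | 1 | 1 | 1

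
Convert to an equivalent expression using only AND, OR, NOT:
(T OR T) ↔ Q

((T OR T) AND Q) OR (NOT (T OR T) AND NOT Q)
(Biconditional = both true or both false)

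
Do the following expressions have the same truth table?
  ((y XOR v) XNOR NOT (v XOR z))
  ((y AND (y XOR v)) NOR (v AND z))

No. Counterexample: with v=0, z=0, y=0, Expression 1 = 0 but Expression 2 = 1.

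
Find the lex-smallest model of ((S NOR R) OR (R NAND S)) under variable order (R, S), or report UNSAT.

R=0, S=0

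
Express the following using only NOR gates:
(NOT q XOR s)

(((((q NOR q) NOR s) NOR ((q NOR q) NOR s)) NOR (((q NOR q) NOR s) NOR ((q NOR q) NOR s))) NOR (((((q NOR q) NOR (q NOR q)) NOR (s NOR s)) NOR (((q NOR q) NOR (q NOR q)) NOR (s NOR s))) NOR ((((q NOR q) NOR (q NOR q)) NOR (s NOR s)) NOR (((q NOR q) NOR (q NOR q)) NOR (s NOR s)))))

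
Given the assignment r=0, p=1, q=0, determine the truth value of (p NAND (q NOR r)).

Substituting: (1 NAND (0 NOR 0))
= 0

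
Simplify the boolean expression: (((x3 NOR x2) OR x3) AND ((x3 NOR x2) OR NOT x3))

By distribution ((E OR v) AND (E OR NOT v) = E):
= (x3 NOR x2)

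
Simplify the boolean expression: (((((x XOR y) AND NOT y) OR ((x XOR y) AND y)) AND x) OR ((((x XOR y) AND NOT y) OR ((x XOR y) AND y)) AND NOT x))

By distribution ((E AND v) OR (E AND NOT v) = E) then distribution ((E AND v) OR (E AND NOT v) = E):
= (x XOR y)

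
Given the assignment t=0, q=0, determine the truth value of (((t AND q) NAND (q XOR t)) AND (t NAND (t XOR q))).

Substituting: (((0 AND 0) NAND (0 XOR 0)) AND (0 NAND (0 XOR 0)))
= 1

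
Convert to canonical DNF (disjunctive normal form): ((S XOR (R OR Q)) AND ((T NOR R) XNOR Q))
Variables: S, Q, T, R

(NOT S AND NOT Q AND NOT T AND R) OR (NOT S AND NOT Q AND T AND R) OR (NOT S AND Q AND NOT T AND NOT R) OR (S AND NOT Q AND T AND NOT R)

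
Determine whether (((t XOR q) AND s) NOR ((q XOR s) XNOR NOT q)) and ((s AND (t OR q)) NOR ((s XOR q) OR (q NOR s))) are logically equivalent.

No. Counterexample: with q=0, t=0, s=0, Expression 1 = 1 but Expression 2 = 0.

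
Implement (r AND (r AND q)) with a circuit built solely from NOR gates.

((r NOR r) NOR (((r NOR r) NOR (q NOR q)) NOR ((r NOR r) NOR (q NOR q))))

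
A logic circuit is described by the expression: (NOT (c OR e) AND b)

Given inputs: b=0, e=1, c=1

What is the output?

Substituting: (NOT (1 OR 1) AND 0)
= 0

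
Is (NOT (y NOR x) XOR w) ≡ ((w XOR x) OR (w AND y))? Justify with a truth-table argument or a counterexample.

No. Counterexample: with x=0, y=1, w=0, Expression 1 = 1 but Expression 2 = 0.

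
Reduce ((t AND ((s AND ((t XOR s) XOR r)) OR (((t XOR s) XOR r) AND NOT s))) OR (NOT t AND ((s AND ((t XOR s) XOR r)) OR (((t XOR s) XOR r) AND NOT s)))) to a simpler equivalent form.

By distribution ((E AND v) OR (E AND NOT v) = E) then distribution ((E AND v) OR (E AND NOT v) = E):
= ((t XOR s) XOR r)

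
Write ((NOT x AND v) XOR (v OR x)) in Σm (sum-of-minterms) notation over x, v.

Σm(2, 3) = (x AND NOT v) OR (x AND v)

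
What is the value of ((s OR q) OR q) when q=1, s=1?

Substituting: ((1 OR 1) OR 1)
= 1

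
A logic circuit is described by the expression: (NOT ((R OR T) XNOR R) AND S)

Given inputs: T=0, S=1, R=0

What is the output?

Substituting: (NOT ((0 OR 0) XNOR 0) AND 1)
= 0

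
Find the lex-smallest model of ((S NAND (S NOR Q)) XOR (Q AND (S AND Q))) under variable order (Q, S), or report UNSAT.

Q=0, S=0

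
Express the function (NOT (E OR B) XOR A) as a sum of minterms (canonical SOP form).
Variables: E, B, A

Σm(0, 3, 5, 7) = (NOT E AND NOT B AND NOT A) OR (NOT E AND B AND A) OR (E AND NOT B AND A) OR (E AND B AND A)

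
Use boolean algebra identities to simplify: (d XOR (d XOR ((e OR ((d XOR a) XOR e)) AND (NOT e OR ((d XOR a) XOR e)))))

By XOR self-cancellation ((E XOR v) XOR v = E) then distribution ((E OR v) AND (E OR NOT v) = E):
= ((d XOR a) XOR e)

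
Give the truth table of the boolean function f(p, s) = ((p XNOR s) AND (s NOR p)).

p | s | Output
--------------
0 | 0 | 1
0 | 1 | 0
1 | 0 | 0
1 | 1 | 0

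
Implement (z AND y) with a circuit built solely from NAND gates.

((z NAND y) NAND (z NAND y))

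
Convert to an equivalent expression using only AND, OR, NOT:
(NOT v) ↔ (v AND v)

((NOT v) AND (v AND v)) OR (v AND NOT (v AND v))
(Biconditional = both true or both false)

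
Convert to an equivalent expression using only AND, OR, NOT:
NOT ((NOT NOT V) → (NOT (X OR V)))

(NOT NOT V) AND (X OR V)
(Negated implication: NOT(A → B) = A AND NOT B)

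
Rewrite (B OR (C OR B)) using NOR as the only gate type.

((B NOR ((C NOR B) NOR (C NOR B))) NOR (B NOR ((C NOR B) NOR (C NOR B))))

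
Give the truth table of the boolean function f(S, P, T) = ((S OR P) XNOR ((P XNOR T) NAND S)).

S | P | T | Output
------------------
0 | 0 | 0 | 0
0 | 0 | 1 | 0
0 | 1 | 0 | 1
0 | 1 | 1 | 1
1 | 0 | 0 | 0
1 | 0 | 1 | 1
1 | 1 | 0 | 1
1 | 1 | 1 | 0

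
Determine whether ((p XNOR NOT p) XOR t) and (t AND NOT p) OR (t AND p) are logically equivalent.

Yes, they are equivalent — the two output columns agree on all 4 assignments:
t | p | Expression 1 | Expression 2
-----------------------------------
0 | 0 | 0 | 0
0 | 1 | 0 | 0
1 | 0 | 1 | 1
1 | 1 | 1 | 1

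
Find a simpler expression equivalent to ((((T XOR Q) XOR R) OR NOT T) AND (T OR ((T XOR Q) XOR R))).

By distribution ((E OR v) AND (E OR NOT v) = E):
= ((T XOR Q) XOR R)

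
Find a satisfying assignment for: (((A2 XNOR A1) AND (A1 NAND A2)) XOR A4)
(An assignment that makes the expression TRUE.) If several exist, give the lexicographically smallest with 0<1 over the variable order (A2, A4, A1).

A2=0, A4=0, A1=0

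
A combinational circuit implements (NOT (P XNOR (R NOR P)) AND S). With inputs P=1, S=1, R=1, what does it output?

Substituting: (NOT (1 XNOR (1 NOR 1)) AND 1)
= 1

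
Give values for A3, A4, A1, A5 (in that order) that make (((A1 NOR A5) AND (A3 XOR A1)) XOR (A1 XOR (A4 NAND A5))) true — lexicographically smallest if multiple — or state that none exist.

A3=0, A4=0, A1=0, A5=0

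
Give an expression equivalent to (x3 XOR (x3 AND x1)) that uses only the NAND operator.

((x3 NAND (x3 NAND ((x3 NAND x1) NAND (x3 NAND x1)))) NAND (((x3 NAND x1) NAND (x3 NAND x1)) NAND (x3 NAND ((x3 NAND x1) NAND (x3 NAND x1)))))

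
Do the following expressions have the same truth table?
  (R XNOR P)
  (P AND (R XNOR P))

No. Counterexample: with R=0, P=0, Expression 1 = 1 but Expression 2 = 0.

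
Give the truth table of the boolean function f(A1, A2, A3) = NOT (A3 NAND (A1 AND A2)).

A1 | A2 | A3 | Output
---------------------
0 | 0 | 0 | 0
0 | 0 | 1 | 0
0 | 1 | 0 | 0
0 | 1 | 1 | 0
1 | 0 | 0 | 0
1 | 0 | 1 | 0
1 | 1 | 0 | 0
1 | 1 | 1 | 1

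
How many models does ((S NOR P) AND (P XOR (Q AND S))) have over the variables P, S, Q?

No assignment satisfies the expression.
Count: 0 out of 8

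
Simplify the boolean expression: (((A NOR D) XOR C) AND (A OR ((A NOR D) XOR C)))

By absorption (E AND (E OR v) = E):
= ((A NOR D) XOR C)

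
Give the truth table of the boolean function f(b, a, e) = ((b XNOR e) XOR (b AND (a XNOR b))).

b | a | e | Output
------------------
0 | 0 | 0 | 1
0 | 0 | 1 | 0
0 | 1 | 0 | 1
0 | 1 | 1 | 0
1 | 0 | 0 | 0
1 | 0 | 1 | 1
1 | 1 | 0 | 1
1 | 1 | 1 | 0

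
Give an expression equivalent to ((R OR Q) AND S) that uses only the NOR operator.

((((R NOR Q) NOR (R NOR Q)) NOR ((R NOR Q) NOR (R NOR Q))) NOR (S NOR S))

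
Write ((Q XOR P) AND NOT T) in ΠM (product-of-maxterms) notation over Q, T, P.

ΠM(0, 2, 3, 5, 6, 7) = (Q OR T OR P) AND (Q OR NOT T OR P) AND (Q OR NOT T OR NOT P) AND (NOT Q OR T OR NOT P) AND (NOT Q OR NOT T OR P) AND (NOT Q OR NOT T OR NOT P)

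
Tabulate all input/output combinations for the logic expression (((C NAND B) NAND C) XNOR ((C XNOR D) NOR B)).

B | C | D | Output
------------------
0 | 0 | 0 | 0
0 | 0 | 1 | 1
0 | 1 | 0 | 0
0 | 1 | 1 | 1
1 | 0 | 0 | 0
1 | 0 | 1 | 0
1 | 1 | 0 | 0
1 | 1 | 1 | 0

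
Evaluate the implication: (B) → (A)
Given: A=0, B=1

Antecedent (B) = 1; consequent (A) = 0.
1 → 0 = 0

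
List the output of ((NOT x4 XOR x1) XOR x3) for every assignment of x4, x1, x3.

x4 | x1 | x3 | Output
---------------------
0 | 0 | 0 | 1
0 | 0 | 1 | 0
0 | 1 | 0 | 0
0 | 1 | 1 | 1
1 | 0 | 0 | 0
1 | 0 | 1 | 1
1 | 1 | 0 | 1
1 | 1 | 1 | 0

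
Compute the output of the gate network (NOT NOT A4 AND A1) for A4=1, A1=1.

Substituting: (NOT NOT 1 AND 1)
= 1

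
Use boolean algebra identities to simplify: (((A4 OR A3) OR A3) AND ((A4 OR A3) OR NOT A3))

By distribution ((E OR v) AND (E OR NOT v) = E):
= (A4 OR A3)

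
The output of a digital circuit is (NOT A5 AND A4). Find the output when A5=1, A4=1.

Substituting: (NOT 1 AND 1)
= 0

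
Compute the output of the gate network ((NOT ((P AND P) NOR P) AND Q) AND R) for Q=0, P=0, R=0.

Substituting: ((NOT ((0 AND 0) NOR 0) AND 0) AND 0)
= 0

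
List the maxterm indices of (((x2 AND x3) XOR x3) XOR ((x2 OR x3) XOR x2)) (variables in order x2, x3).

ΠM(0, 1, 2, 3) = (x2 OR x3) AND (x2 OR NOT x3) AND (NOT x2 OR x3) AND (NOT x2 OR NOT x3)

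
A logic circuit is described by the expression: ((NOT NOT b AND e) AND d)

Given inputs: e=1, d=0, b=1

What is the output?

Substituting: ((NOT NOT 1 AND 1) AND 0)
= 0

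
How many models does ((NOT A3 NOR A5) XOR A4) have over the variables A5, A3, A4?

Satisfying assignments: (0,0,1), (0,1,0), (1,0,1), (1,1,1)
Count: 4 out of 8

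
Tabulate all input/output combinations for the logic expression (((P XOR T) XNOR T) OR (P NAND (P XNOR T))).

P | T | Output
--------------
0 | 0 | 1
0 | 1 | 1
1 | 0 | 1
1 | 1 | 0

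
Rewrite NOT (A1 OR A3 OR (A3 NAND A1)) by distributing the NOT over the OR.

NOT A1 AND NOT A3 AND NOT (A3 NAND A1)
De Morgan's: NOT(OR of terms) = AND of negations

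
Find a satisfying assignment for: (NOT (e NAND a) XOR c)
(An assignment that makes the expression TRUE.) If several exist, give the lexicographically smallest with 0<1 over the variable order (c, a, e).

c=0, a=1, e=1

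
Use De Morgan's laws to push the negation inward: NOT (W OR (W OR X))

NOT W AND NOT (W OR X)
De Morgan's: NOT(OR of terms) = AND of negations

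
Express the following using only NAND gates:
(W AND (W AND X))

((W NAND ((W NAND X) NAND (W NAND X))) NAND (W NAND ((W NAND X) NAND (W NAND X))))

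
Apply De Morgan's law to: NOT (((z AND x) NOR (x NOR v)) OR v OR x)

NOT ((z AND x) NOR (x NOR v)) AND NOT v AND NOT x
De Morgan's: NOT(OR of terms) = AND of negations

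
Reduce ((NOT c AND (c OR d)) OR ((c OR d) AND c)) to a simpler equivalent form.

By distribution ((E AND v) OR (E AND NOT v) = E):
= (c OR d)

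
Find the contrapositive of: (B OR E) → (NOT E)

Contrapositive: E → NOT (B OR E)
Note: A statement and its contrapositive are logically equivalent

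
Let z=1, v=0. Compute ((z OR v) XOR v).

Substituting: ((1 OR 0) XOR 0)
= 1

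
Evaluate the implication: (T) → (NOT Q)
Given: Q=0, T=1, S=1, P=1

Antecedent (T) = 1; consequent (NOT Q) = 1.
1 → 1 = 1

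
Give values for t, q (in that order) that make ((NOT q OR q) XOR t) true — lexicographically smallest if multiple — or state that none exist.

t=0, q=0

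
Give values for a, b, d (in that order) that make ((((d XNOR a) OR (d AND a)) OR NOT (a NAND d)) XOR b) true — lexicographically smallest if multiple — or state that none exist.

a=0, b=0, d=0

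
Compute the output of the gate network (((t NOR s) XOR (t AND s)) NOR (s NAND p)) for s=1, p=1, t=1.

Substituting: (((1 NOR 1) XOR (1 AND 1)) NOR (1 NAND 1))
= 0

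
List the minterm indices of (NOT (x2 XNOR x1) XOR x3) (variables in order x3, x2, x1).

Σm(1, 2, 4, 7) = (NOT x3 AND NOT x2 AND x1) OR (NOT x3 AND x2 AND NOT x1) OR (x3 AND NOT x2 AND NOT x1) OR (x3 AND x2 AND x1)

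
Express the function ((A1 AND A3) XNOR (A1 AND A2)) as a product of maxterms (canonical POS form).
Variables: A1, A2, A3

ΠM(5, 6) = (NOT A1 OR A2 OR NOT A3) AND (NOT A1 OR NOT A2 OR A3)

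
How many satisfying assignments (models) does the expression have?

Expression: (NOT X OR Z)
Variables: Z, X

Satisfying assignments: (0,0), (1,0), (1,1)
Count: 3 out of 4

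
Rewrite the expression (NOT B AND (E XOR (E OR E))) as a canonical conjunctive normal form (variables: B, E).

(B OR E) AND (B OR NOT E) AND (NOT B OR E) AND (NOT B OR NOT E)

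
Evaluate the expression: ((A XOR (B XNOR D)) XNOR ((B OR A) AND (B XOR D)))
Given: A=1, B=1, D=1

Substituting: ((1 XOR (1 XNOR 1)) XNOR ((1 OR 1) AND (1 XOR 1)))
= 1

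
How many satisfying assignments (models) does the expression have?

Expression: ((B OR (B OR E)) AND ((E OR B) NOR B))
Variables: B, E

No assignment satisfies the expression.
Count: 0 out of 4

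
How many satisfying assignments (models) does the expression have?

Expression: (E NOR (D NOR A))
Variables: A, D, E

Satisfying assignments: (0,1,0), (1,0,0), (1,1,0)
Count: 3 out of 8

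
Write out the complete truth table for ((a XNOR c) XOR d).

d | c | a | Output
------------------
0 | 0 | 0 | 1
0 | 0 | 1 | 0
0 | 1 | 0 | 0
0 | 1 | 1 | 1
1 | 0 | 0 | 0
1 | 0 | 1 | 1
1 | 1 | 0 | 1
1 | 1 | 1 | 0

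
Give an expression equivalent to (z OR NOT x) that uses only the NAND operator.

((z NAND z) NAND ((x NAND x) NAND (x NAND x)))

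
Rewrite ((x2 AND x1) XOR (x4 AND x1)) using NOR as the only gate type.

((((((x2 NOR x2) NOR (x1 NOR x1)) NOR ((x4 NOR x4) NOR (x1 NOR x1))) NOR (((x2 NOR x2) NOR (x1 NOR x1)) NOR ((x4 NOR x4) NOR (x1 NOR x1)))) NOR ((((x2 NOR x2) NOR (x1 NOR x1)) NOR ((x4 NOR x4) NOR (x1 NOR x1))) NOR (((x2 NOR x2) NOR (x1 NOR x1)) NOR ((x4 NOR x4) NOR (x1 NOR x1))))) NOR ((((((x2 NOR x2) NOR (x1 NOR x1)) NOR ((x2 NOR x2) NOR (x1 NOR x1))) NOR (((x4 NOR x4) NOR (x1 NOR x1)) NOR ((x4 NOR x4) NOR (x1 NOR x1)))) NOR ((((x2 NOR x2) NOR (x1 NOR x1)) NOR ((x2 NOR x2) NOR (x1 NOR x1))) NOR (((x4 NOR x4) NOR (x1 NOR x1)) NOR ((x4 NOR x4) NOR (x1 NOR x1))))) NOR (((((x2 NOR x2) NOR (x1 NOR x1)) NOR ((x2 NOR x2) NOR (x1 NOR x1))) NOR (((x4 NOR x4) NOR (x1 NOR x1)) NOR ((x4 NOR x4) NOR (x1 NOR x1)))) NOR ((((x2 NOR x2) NOR (x1 NOR x1)) NOR ((x2 NOR x2) NOR (x1 NOR x1))) NOR (((x4 NOR x4) NOR (x1 NOR x1)) NOR ((x4 NOR x4) NOR (x1 NOR x1)))))))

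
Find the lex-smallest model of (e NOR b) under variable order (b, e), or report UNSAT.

b=0, e=0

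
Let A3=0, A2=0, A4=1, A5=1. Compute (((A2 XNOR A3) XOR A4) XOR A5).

Substituting: (((0 XNOR 0) XOR 1) XOR 1)
= 1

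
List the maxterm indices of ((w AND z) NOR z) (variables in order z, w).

ΠM(2, 3) = (NOT z OR w) AND (NOT z OR NOT w)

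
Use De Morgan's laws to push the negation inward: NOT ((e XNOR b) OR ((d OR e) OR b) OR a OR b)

NOT (e XNOR b) AND NOT ((d OR e) OR b) AND NOT a AND NOT b
De Morgan's: NOT(OR of terms) = AND of negations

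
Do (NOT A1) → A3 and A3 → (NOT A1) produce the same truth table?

No, Converse is not equivalent to original (counterexample: A3=0, A1=0)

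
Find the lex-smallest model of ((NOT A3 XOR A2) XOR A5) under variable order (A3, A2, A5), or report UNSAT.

A3=0, A2=0, A5=0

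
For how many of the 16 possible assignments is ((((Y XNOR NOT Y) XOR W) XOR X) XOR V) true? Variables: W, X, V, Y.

Satisfying assignments: (0,0,1,0), (0,0,1,1), (0,1,0,0), (0,1,0,1), (1,0,0,0), (1,0,0,1), (1,1,1,0), (1,1,1,1)
Count: 8 out of 16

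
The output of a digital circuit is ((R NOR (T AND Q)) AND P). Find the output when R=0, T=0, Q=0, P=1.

Substituting: ((0 NOR (0 AND 0)) AND 1)
= 1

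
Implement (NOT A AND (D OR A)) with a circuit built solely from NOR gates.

(((A NOR A) NOR (A NOR A)) NOR (((D NOR A) NOR (D NOR A)) NOR ((D NOR A) NOR (D NOR A))))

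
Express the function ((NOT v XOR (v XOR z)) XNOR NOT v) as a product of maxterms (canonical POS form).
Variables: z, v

ΠM(1, 2) = (z OR NOT v) AND (NOT z OR v)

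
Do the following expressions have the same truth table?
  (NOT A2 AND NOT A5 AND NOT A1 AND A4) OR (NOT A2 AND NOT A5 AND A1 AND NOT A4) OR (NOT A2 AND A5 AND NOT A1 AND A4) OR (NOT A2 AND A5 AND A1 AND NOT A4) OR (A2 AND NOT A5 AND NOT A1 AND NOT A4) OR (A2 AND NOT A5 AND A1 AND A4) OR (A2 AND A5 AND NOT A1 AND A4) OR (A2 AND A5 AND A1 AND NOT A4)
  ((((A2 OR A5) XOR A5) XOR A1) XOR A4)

Yes, they are equivalent — the two output columns agree on all 16 assignments:
A2 | A5 | A1 | A4 | Expression 1 | Expression 2
-----------------------------------------------
0 | 0 | 0 | 0 | 0 | 0
0 | 0 | 0 | 1 | 1 | 1
0 | 0 | 1 | 0 | 1 | 1
0 | 0 | 1 | 1 | 0 | 0
0 | 1 | 0 | 0 | 0 | 0
0 | 1 | 0 | 1 | 1 | 1
0 | 1 | 1 | 0 | 1 | 1
0 | 1 | 1 | 1 | 0 | 0
1 | 0 | 0 | 0 | 1 | 1
1 | 0 | 0 | 1 | 0 | 0
1 | 0 | 1 | 0 | 0 | 0
1 | 0 | 1 | 1 | 1 | 1
1 | 1 | 0 | 0 | 0 | 0
1 | 1 | 0 | 1 | 1 | 1
1 | 1 | 1 | 0 | 1 | 1
1 | 1 | 1 | 1 | 0 | 0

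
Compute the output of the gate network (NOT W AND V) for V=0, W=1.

Substituting: (NOT 1 AND 0)
= 0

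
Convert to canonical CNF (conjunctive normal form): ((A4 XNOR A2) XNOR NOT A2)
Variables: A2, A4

(A2 OR NOT A4) AND (NOT A2 OR NOT A4)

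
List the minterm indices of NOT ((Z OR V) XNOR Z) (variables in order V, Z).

Σm(2) = (V AND NOT Z)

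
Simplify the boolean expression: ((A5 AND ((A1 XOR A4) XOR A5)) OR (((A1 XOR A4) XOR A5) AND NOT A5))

By distribution ((E AND v) OR (E AND NOT v) = E):
= ((A1 XOR A4) XOR A5)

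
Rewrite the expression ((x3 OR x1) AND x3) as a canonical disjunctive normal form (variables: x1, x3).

(NOT x1 AND x3) OR (x1 AND x3)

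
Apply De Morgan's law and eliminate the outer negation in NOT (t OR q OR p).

NOT t AND NOT q AND NOT p
De Morgan's: NOT(OR of terms) = AND of negations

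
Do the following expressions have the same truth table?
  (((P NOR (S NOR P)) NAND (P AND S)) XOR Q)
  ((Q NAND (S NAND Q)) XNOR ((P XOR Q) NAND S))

No. Counterexample: with S=1, P=1, Q=0, Expression 1 = 1 but Expression 2 = 0.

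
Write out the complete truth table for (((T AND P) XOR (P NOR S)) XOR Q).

Q | T | P | S | Output
----------------------
0 | 0 | 0 | 0 | 1
0 | 0 | 0 | 1 | 0
0 | 0 | 1 | 0 | 0
0 | 0 | 1 | 1 | 0
0 | 1 | 0 | 0 | 1
0 | 1 | 0 | 1 | 0
0 | 1 | 1 | 0 | 1
0 | 1 | 1 | 1 | 1
1 | 0 | 0 | 0 | 0
1 | 0 | 0 | 1 | 1
1 | 0 | 1 | 0 | 1
1 | 0 | 1 | 1 | 1
1 | 1 | 0 | 0 | 0
1 | 1 | 0 | 1 | 1
1 | 1 | 1 | 0 | 0
1 | 1 | 1 | 1 | 0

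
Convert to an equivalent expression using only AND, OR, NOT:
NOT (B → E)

B AND NOT E
(Negated implication: NOT(A → B) = A AND NOT B)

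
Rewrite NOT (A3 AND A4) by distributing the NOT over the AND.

NOT A3 OR NOT A4
De Morgan's: NOT(AND of terms) = OR of negations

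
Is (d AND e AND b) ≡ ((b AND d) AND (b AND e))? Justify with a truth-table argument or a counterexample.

Yes, they are equivalent — the two output columns agree on all 8 assignments:
d | e | b | Expression 1 | Expression 2
---------------------------------------
0 | 0 | 0 | 0 | 0
0 | 0 | 1 | 0 | 0
0 | 1 | 0 | 0 | 0
0 | 1 | 1 | 0 | 0
1 | 0 | 0 | 0 | 0
1 | 0 | 1 | 0 | 0
1 | 1 | 0 | 0 | 0
1 | 1 | 1 | 1 | 1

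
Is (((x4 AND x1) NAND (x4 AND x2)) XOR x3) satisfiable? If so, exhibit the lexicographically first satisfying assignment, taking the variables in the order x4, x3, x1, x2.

x4=0, x3=0, x1=0, x2=0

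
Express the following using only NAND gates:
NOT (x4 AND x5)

(((x4 NAND x5) NAND (x4 NAND x5)) NAND ((x4 NAND x5) NAND (x4 NAND x5)))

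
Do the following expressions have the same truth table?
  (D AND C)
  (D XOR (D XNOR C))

No. Counterexample: with C=0, D=0, Expression 1 = 0 but Expression 2 = 1.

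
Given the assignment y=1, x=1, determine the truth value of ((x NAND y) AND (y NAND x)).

Substituting: ((1 NAND 1) AND (1 NAND 1))
= 0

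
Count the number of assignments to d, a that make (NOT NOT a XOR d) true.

Satisfying assignments: (0,1), (1,0)
Count: 2 out of 4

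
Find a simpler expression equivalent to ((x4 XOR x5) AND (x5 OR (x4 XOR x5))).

By absorption (E AND (E OR v) = E):
= (x4 XOR x5)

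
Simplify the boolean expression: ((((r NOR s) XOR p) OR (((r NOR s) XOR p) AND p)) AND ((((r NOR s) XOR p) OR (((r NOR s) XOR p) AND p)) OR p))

By absorption (E AND (E OR v) = E) then absorption (E OR (E AND v) = E):
= ((r NOR s) XOR p)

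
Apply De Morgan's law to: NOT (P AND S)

NOT P OR NOT S
De Morgan's: NOT(AND of terms) = OR of negations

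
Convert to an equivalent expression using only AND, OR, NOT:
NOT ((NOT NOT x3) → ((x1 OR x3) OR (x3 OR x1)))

(NOT NOT x3) AND NOT ((x1 OR x3) OR (x3 OR x1))
(Negated implication: NOT(A → B) = A AND NOT B)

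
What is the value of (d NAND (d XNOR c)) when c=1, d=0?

Substituting: (0 NAND (0 XNOR 1))
= 1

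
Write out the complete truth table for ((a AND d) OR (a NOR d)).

a | d | Output
--------------
0 | 0 | 1
0 | 1 | 0
1 | 0 | 0
1 | 1 | 1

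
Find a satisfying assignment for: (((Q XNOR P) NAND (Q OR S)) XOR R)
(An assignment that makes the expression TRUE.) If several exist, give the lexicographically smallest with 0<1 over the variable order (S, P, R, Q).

S=0, P=0, R=0, Q=0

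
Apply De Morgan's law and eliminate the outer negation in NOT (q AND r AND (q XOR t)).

NOT q OR NOT r OR NOT (q XOR t)
De Morgan's: NOT(AND of terms) = OR of negations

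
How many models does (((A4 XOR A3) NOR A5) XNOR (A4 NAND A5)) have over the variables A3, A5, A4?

Satisfying assignments: (0,0,0), (0,1,1), (1,0,1), (1,1,1)
Count: 4 out of 8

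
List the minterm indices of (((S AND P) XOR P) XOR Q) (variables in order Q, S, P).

Σm(1, 4, 6, 7) = (NOT Q AND NOT S AND P) OR (Q AND NOT S AND NOT P) OR (Q AND S AND NOT P) OR (Q AND S AND P)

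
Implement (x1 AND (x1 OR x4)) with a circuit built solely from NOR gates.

((x1 NOR x1) NOR (((x1 NOR x4) NOR (x1 NOR x4)) NOR ((x1 NOR x4) NOR (x1 NOR x4))))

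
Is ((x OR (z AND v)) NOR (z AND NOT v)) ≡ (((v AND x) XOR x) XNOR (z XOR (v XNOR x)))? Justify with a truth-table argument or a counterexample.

No. Counterexample: with z=0, v=0, x=0, Expression 1 = 1 but Expression 2 = 0.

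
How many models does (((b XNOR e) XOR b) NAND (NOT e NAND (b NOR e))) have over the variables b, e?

Satisfying assignments: (0,0), (0,1), (1,1)
Count: 3 out of 4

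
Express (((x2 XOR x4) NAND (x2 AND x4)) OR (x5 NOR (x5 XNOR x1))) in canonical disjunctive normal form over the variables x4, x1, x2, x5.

(NOT x4 AND NOT x1 AND NOT x2 AND NOT x5) OR (NOT x4 AND NOT x1 AND NOT x2 AND x5) OR (NOT x4 AND NOT x1 AND x2 AND NOT x5) OR (NOT x4 AND NOT x1 AND x2 AND x5) OR (NOT x4 AND x1 AND NOT x2 AND NOT x5) OR (NOT x4 AND x1 AND NOT x2 AND x5) OR (NOT x4 AND x1 AND x2 AND NOT x5) OR (NOT x4 AND x1 AND x2 AND x5) OR (x4 AND NOT x1 AND NOT x2 AND NOT x5) OR (x4 AND NOT x1 AND NOT x2 AND x5) OR (x4 AND NOT x1 AND x2 AND NOT x5) OR (x4 AND NOT x1 AND x2 AND x5) OR (x4 AND x1 AND NOT x2 AND NOT x5) OR (x4 AND x1 AND NOT x2 AND x5) OR (x4 AND x1 AND x2 AND NOT x5) OR (x4 AND x1 AND x2 AND x5)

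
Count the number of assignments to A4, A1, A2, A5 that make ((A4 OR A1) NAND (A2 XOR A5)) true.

Satisfying assignments: (0,0,0,0), (0,0,0,1), (0,0,1,0), (0,0,1,1), (0,1,0,0), (0,1,1,1), (1,0,0,0), (1,0,1,1), (1,1,0,0), (1,1,1,1)
Count: 10 out of 16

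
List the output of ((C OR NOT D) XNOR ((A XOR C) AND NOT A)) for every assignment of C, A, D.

C | A | D | Output
------------------
0 | 0 | 0 | 0
0 | 0 | 1 | 1
0 | 1 | 0 | 0
0 | 1 | 1 | 1
1 | 0 | 0 | 1
1 | 0 | 1 | 1
1 | 1 | 0 | 0
1 | 1 | 1 | 0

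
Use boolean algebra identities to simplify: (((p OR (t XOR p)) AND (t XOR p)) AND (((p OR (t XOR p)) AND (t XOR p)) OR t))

By absorption (E AND (E OR v) = E) then absorption (E AND (E OR v) = E):
= (t XOR p)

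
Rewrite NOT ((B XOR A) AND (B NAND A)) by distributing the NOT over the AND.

NOT (B XOR A) OR NOT (B NAND A)
De Morgan's: NOT(AND of terms) = OR of negations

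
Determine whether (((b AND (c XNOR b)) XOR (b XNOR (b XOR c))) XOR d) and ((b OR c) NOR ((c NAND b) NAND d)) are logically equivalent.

No. Counterexample: with d=0, b=0, c=0, Expression 1 = 1 but Expression 2 = 0.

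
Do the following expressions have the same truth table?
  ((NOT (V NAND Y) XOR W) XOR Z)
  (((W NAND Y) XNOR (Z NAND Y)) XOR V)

No. Counterexample: with V=0, W=0, Z=0, Y=0, Expression 1 = 0 but Expression 2 = 1.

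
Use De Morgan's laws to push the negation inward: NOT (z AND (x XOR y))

NOT z OR NOT (x XOR y)
De Morgan's: NOT(AND of terms) = OR of negations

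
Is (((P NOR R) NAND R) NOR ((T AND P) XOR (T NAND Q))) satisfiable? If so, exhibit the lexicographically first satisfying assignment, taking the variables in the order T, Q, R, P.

UNSATISFIABLE - no assignment makes this expression true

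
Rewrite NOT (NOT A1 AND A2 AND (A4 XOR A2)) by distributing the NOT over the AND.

A1 OR NOT A2 OR NOT (A4 XOR A2)
De Morgan's: NOT(AND of terms) = OR of negations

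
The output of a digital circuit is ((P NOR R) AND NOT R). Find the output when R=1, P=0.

Substituting: ((0 NOR 1) AND NOT 1)
= 0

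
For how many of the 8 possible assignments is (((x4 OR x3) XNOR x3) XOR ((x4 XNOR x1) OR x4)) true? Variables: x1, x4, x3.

Satisfying assignments: (0,1,0), (1,0,0), (1,0,1), (1,1,0)
Count: 4 out of 8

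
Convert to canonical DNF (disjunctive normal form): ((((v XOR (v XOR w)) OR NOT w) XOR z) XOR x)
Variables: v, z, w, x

(NOT v AND NOT z AND NOT w AND NOT x) OR (NOT v AND NOT z AND w AND NOT x) OR (NOT v AND z AND NOT w AND x) OR (NOT v AND z AND w AND x) OR (v AND NOT z AND NOT w AND NOT x) OR (v AND NOT z AND w AND NOT x) OR (v AND z AND NOT w AND x) OR (v AND z AND w AND x)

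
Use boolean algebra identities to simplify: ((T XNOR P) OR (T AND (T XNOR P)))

By absorption (E OR (E AND v) = E):
= (T XNOR P)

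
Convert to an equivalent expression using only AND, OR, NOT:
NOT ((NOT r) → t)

(NOT r) AND NOT t
(Negated implication: NOT(A → B) = A AND NOT B)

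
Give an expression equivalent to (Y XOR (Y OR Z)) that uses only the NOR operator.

((((Y NOR ((Y NOR Z) NOR (Y NOR Z))) NOR (Y NOR ((Y NOR Z) NOR (Y NOR Z)))) NOR ((Y NOR ((Y NOR Z) NOR (Y NOR Z))) NOR (Y NOR ((Y NOR Z) NOR (Y NOR Z))))) NOR ((((Y NOR Y) NOR (((Y NOR Z) NOR (Y NOR Z)) NOR ((Y NOR Z) NOR (Y NOR Z)))) NOR ((Y NOR Y) NOR (((Y NOR Z) NOR (Y NOR Z)) NOR ((Y NOR Z) NOR (Y NOR Z))))) NOR (((Y NOR Y) NOR (((Y NOR Z) NOR (Y NOR Z)) NOR ((Y NOR Z) NOR (Y NOR Z)))) NOR ((Y NOR Y) NOR (((Y NOR Z) NOR (Y NOR Z)) NOR ((Y NOR Z) NOR (Y NOR Z)))))))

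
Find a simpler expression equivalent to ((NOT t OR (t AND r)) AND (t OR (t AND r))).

By distribution ((E OR v) AND (E OR NOT v) = E):
= (t AND r)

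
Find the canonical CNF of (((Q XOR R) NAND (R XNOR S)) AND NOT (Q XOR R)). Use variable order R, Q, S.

(R OR NOT Q OR S) AND (R OR NOT Q OR NOT S) AND (NOT R OR Q OR S) AND (NOT R OR Q OR NOT S)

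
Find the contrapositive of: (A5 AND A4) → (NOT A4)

Contrapositive: A4 → NOT (A5 AND A4)
Note: A statement and its contrapositive are logically equivalent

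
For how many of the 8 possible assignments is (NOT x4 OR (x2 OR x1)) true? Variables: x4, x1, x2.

Satisfying assignments: (0,0,0), (0,0,1), (0,1,0), (0,1,1), (1,0,1), (1,1,0), (1,1,1)
Count: 7 out of 8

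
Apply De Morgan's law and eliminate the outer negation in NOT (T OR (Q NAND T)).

NOT T AND NOT (Q NAND T)
De Morgan's: NOT(OR of terms) = AND of negations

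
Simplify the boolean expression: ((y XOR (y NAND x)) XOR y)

By XOR self-cancellation ((E XOR v) XOR v = E):
= (y NAND x)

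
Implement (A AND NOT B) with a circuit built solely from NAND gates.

((A NAND (B NAND B)) NAND (A NAND (B NAND B)))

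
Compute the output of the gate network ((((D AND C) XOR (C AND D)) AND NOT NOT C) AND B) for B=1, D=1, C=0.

Substituting: ((((1 AND 0) XOR (0 AND 1)) AND NOT NOT 0) AND 1)
= 0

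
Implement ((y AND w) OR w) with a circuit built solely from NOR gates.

((((y NOR y) NOR (w NOR w)) NOR w) NOR (((y NOR y) NOR (w NOR w)) NOR w))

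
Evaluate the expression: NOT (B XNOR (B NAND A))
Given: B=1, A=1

Substituting: NOT (1 XNOR (1 NAND 1))
= 1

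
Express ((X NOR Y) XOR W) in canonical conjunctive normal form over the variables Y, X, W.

(Y OR X OR NOT W) AND (Y OR NOT X OR W) AND (NOT Y OR X OR W) AND (NOT Y OR NOT X OR W)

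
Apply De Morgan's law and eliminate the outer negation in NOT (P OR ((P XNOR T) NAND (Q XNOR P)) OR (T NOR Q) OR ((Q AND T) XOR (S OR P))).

NOT P AND NOT ((P XNOR T) NAND (Q XNOR P)) AND NOT (T NOR Q) AND NOT ((Q AND T) XOR (S OR P))
De Morgan's: NOT(OR of terms) = AND of negations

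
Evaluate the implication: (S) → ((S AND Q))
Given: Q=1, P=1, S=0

Antecedent (S) = 0; consequent ((S AND Q)) = 0.
0 → 0 = 1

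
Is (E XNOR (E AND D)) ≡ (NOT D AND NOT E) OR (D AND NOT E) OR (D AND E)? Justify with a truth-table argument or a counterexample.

Yes, they are equivalent — the two output columns agree on all 4 assignments:
D | E | Expression 1 | Expression 2
-----------------------------------
0 | 0 | 1 | 1
0 | 1 | 0 | 0
1 | 0 | 1 | 1
1 | 1 | 1 | 1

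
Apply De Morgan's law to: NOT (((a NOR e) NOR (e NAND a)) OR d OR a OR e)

NOT ((a NOR e) NOR (e NAND a)) AND NOT d AND NOT a AND NOT e
De Morgan's: NOT(OR of terms) = AND of negations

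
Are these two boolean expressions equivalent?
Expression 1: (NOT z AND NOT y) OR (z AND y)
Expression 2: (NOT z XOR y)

Yes, they are equivalent — the two output columns agree on all 4 assignments:
z | y | Expression 1 | Expression 2
-----------------------------------
0 | 0 | 1 | 1
0 | 1 | 0 | 0
1 | 0 | 0 | 0
1 | 1 | 1 | 1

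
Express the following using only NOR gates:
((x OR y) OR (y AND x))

((((x NOR y) NOR (x NOR y)) NOR ((y NOR y) NOR (x NOR x))) NOR (((x NOR y) NOR (x NOR y)) NOR ((y NOR y) NOR (x NOR x))))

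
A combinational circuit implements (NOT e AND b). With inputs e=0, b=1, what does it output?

Substituting: (NOT 0 AND 1)
= 1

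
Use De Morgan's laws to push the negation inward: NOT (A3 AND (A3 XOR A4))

NOT A3 OR NOT (A3 XOR A4)
De Morgan's: NOT(AND of terms) = OR of negations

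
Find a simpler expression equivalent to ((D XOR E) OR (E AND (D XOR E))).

By absorption (E OR (E AND v) = E):
= (D XOR E)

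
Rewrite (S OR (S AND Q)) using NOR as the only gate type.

((S NOR ((S NOR S) NOR (Q NOR Q))) NOR (S NOR ((S NOR S) NOR (Q NOR Q))))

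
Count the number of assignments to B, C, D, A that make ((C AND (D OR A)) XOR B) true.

Satisfying assignments: (0,1,0,1), (0,1,1,0), (0,1,1,1), (1,0,0,0), (1,0,0,1), (1,0,1,0), (1,0,1,1), (1,1,0,0)
Count: 8 out of 16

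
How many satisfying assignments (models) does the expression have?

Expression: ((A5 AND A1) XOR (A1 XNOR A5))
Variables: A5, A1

Satisfying assignments: (0,0)
Count: 1 out of 4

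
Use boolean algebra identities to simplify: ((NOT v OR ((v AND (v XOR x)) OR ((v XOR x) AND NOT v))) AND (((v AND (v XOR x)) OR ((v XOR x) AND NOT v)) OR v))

By distribution ((E OR v) AND (E OR NOT v) = E) then distribution ((E AND v) OR (E AND NOT v) = E):
= (v XOR x)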